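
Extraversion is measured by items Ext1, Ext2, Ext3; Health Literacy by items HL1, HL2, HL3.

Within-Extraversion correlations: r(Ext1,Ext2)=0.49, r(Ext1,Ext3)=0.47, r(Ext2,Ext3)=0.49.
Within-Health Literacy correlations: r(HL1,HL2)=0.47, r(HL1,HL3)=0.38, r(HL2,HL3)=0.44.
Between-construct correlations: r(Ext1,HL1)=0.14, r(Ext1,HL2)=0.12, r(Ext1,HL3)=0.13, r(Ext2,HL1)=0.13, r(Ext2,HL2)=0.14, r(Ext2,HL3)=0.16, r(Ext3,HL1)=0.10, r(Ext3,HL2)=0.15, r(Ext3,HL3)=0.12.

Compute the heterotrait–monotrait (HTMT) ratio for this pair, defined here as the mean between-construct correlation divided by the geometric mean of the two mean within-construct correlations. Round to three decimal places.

0.290

Mean between = 1.19/9 = 0.1322.
Mean within-Ext = 1.45/3 = 0.4833; mean within-HL = 1.29/3 = 0.4300.
Geometric mean = √(0.4833 × 0.4300) = 0.4559.
HTMT = 0.1322 / 0.4559 = 0.290.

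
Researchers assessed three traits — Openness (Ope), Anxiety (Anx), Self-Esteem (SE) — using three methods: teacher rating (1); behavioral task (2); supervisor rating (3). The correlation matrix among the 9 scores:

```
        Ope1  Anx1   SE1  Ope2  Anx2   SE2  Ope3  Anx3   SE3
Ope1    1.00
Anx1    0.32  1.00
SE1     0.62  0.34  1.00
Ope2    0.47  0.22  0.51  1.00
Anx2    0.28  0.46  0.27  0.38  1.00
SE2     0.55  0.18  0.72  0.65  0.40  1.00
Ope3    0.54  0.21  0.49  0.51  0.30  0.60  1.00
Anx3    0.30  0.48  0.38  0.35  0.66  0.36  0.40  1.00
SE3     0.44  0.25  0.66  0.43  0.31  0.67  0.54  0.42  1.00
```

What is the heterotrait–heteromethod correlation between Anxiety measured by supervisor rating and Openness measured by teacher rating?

0.30

Different traits and methods: r(Anx3, Ope1) = 0.30.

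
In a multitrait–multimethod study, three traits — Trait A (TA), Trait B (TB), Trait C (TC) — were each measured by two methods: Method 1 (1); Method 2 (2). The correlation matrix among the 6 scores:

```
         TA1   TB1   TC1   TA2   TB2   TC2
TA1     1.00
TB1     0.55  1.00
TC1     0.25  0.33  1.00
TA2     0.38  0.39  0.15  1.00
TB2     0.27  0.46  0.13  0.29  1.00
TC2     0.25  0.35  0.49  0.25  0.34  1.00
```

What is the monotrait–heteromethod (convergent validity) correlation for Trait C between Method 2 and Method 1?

Same trait (TC), different methods: r(TC2, TC1) = 0.49.

0.49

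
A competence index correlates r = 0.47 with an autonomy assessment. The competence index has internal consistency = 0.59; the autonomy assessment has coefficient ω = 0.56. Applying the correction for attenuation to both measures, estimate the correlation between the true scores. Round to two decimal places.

r_true = r_obs / √(r_xx · r_yy) = 0.47 / √(0.59 × 0.56) = 0.47 / √0.3304 = 0.47 / 0.5748 ≈ 0.82.

0.82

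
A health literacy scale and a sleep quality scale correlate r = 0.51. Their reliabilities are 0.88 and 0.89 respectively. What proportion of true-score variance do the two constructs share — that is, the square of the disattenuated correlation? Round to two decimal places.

Disattenuated r = 0.51 / √(0.88 × 0.89) = 0.51 / 0.8850 = 0.5763.
Shared true-score variance = 0.5763² = 0.3321 ≈ 0.33.

0.33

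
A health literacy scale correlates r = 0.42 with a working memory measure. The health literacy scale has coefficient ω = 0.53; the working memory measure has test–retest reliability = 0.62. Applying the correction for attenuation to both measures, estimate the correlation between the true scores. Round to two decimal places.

r_true = r_obs / √(r_xx · r_yy) = 0.42 / √(0.53 × 0.62) = 0.42 / √0.3286 = 0.42 / 0.5732 ≈ 0.73.

0.73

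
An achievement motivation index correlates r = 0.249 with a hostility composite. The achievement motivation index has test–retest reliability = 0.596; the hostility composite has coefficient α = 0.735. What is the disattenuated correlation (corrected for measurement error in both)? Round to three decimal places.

r_true = r_obs / √(r_xx · r_yy) = 0.249 / √(0.596 × 0.735) = 0.249 / √0.438060 = 0.249 / 0.6619 ≈ 0.376.

0.376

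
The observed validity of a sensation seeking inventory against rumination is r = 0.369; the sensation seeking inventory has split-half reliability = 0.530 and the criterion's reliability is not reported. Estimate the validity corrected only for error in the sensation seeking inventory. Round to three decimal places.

Single correction: r_c = r_obs / √r_xx = 0.369 / √0.530 = 0.369 / 0.7280 ≈ 0.507.

0.507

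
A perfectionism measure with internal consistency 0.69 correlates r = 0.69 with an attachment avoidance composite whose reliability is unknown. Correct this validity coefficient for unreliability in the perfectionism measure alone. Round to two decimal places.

0.83

Single correction: r_c = r_obs / √r_xx = 0.69 / √0.69 = 0.69 / 0.8307 ≈ 0.83.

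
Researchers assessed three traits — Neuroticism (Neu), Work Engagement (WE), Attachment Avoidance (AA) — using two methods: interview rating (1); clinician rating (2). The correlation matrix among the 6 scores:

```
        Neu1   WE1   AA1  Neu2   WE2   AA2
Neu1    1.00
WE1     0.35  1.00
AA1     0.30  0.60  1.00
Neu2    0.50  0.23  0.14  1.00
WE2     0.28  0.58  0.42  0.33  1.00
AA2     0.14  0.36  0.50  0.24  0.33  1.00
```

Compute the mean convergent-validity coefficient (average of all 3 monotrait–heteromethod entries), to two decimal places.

0.53

Convergent values: 0.50, 0.58, 0.50; mean = 1.58/3 = 0.53.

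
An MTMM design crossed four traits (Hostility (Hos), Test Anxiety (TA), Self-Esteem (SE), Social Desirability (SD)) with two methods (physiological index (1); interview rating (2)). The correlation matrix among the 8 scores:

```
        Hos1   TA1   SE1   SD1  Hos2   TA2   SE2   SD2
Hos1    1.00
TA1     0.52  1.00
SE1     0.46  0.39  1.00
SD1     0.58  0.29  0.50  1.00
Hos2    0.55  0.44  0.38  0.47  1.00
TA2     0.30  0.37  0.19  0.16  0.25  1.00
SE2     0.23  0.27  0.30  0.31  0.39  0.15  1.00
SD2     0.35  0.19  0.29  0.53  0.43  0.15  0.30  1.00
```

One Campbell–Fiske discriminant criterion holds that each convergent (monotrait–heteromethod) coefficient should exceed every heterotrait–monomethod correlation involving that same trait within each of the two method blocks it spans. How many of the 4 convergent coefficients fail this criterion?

Convergent coefficients and their comparison sets:
Hos (methods 1·2): 0.55 vs {0.52, 0.25, 0.46, 0.39, 0.58, 0.43} → fail.
TA (methods 1·2): 0.37 vs {0.52, 0.25, 0.39, 0.15, 0.29, 0.15} → fail.
SE (methods 1·2): 0.30 vs {0.46, 0.39, 0.39, 0.15, 0.50, 0.30} → fail.
SD (methods 1·2): 0.53 vs {0.58, 0.43, 0.29, 0.15, 0.50, 0.30} → fail.
4 of 4 fail.

4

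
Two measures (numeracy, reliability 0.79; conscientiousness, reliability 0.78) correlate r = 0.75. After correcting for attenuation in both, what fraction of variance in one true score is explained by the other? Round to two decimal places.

Disattenuated r = 0.75 / √(0.79 × 0.78) = 0.75 / 0.7850 = 0.9554.
Shared true-score variance = 0.9554² = 0.9128 ≈ 0.91.

0.91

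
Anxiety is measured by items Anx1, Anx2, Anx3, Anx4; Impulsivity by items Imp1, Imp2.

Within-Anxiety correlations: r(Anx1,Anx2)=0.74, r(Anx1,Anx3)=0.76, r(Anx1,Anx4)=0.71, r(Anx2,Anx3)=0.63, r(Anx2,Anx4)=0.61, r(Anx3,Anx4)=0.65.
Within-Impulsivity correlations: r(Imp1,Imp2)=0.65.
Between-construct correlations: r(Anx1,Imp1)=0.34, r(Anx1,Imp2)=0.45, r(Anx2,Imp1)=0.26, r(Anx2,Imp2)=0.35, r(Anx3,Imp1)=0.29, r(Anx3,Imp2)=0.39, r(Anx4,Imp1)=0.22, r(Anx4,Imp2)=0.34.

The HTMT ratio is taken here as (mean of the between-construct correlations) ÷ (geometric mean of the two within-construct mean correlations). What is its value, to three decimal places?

0.495

Mean heterotrait r = 2.64/8 = 0.3300.
Mean within-Anx = 4.10/6 = 0.6833; mean within-Imp = 0.65/1 = 0.6500.
Geometric mean = √(0.6833 × 0.6500) = 0.6664.
HTMT = 0.3300 / 0.6664 = 0.495.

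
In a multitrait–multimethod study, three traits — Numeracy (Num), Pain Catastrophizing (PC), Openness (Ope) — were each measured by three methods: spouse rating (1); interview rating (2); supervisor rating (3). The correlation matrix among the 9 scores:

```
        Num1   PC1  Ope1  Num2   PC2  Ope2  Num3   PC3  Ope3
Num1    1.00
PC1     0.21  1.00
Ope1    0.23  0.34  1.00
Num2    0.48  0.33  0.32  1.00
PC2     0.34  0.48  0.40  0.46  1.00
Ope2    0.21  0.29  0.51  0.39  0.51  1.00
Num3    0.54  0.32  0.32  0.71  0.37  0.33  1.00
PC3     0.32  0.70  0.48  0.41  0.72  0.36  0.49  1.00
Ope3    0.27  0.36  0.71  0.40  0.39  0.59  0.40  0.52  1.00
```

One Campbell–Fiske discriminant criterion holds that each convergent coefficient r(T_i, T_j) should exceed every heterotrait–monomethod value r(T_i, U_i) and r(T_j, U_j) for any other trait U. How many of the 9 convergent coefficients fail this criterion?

Each convergent coefficient versus the relevant comparison correlations:
Num (methods 1·2): 0.48 vs {0.21, 0.46, 0.23, 0.39} → pass.
Num (methods 1·3): 0.54 vs {0.21, 0.49, 0.23, 0.40} → pass.
Num (methods 2·3): 0.71 vs {0.46, 0.49, 0.39, 0.40} → pass.
PC (methods 1·2): 0.48 vs {0.21, 0.46, 0.34, 0.51} → fail.
PC (methods 1·3): 0.70 vs {0.21, 0.49, 0.34, 0.52} → pass.
PC (methods 2·3): 0.72 vs {0.46, 0.49, 0.51, 0.52} → pass.
Ope (methods 1·2): 0.51 vs {0.23, 0.39, 0.34, 0.51} → fail.
Ope (methods 1·3): 0.71 vs {0.23, 0.40, 0.34, 0.52} → pass.
Ope (methods 2·3): 0.59 vs {0.39, 0.40, 0.51, 0.52} → pass.
2 of 9 fail.

2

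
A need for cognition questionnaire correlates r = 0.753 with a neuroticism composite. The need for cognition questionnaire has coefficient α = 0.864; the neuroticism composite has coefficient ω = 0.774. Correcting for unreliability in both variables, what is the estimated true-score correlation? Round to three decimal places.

0.921

r_true = r_obs / √(r_xx · r_yy) = 0.753 / √(0.864 × 0.774) = 0.753 / √0.668736 = 0.753 / 0.8178 ≈ 0.921.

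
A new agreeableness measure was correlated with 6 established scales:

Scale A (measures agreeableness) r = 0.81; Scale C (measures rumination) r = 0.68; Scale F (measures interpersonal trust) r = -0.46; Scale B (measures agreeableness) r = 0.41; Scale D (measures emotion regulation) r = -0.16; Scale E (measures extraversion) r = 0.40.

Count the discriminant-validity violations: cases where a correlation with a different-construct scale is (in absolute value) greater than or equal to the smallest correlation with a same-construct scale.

Convergent (same construct = agreeableness): Scale A, Scale B.
Smallest convergent = 0.41. Discriminant |r|: 0.68, 0.46, 0.16, 0.40; count ≥ 0.41 → 2.

2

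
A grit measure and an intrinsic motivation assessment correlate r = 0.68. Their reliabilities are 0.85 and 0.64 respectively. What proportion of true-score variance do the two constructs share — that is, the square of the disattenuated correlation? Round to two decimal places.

0.85

Disattenuated r = 0.68 / √(0.85 × 0.64) = 0.68 / 0.7376 = 0.9219.
Shared true-score variance = 0.9219² = 0.8499 ≈ 0.85.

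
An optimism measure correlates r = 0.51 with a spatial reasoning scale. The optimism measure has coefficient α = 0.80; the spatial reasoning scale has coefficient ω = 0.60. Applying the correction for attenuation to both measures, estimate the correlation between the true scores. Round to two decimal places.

r_true = r_obs / √(r_xx · r_yy) = 0.51 / √(0.80 × 0.60) = 0.51 / √0.4800 = 0.51 / 0.6928 ≈ 0.74.

0.74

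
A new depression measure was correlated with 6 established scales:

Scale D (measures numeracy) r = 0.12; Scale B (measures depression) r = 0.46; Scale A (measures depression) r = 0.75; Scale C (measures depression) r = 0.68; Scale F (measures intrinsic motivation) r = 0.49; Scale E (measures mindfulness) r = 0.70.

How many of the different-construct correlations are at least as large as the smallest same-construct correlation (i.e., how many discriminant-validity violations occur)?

2

Convergent (same construct = depression): Scale B, Scale A, Scale C.
Smallest convergent = 0.46. Discriminant values: 0.12, 0.49, 0.70; count ≥ 0.46 → 2.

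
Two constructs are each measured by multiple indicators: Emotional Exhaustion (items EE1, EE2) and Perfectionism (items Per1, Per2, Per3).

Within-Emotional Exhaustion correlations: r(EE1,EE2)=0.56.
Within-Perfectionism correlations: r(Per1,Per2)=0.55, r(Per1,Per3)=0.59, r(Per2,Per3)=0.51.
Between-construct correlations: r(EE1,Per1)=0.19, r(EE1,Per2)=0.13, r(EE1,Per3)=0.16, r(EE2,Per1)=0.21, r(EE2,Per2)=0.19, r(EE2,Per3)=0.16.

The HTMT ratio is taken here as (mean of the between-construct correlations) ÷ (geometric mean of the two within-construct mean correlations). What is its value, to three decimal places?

Between-construct mean = 1.04/6 = 0.1733.
Mean within-EE = 0.56/1 = 0.5600; mean within-Per = 1.65/3 = 0.5500.
Geometric mean = √(0.5600 × 0.5500) = 0.5550.
HTMT = 0.1733 / 0.5550 = 0.312.

0.312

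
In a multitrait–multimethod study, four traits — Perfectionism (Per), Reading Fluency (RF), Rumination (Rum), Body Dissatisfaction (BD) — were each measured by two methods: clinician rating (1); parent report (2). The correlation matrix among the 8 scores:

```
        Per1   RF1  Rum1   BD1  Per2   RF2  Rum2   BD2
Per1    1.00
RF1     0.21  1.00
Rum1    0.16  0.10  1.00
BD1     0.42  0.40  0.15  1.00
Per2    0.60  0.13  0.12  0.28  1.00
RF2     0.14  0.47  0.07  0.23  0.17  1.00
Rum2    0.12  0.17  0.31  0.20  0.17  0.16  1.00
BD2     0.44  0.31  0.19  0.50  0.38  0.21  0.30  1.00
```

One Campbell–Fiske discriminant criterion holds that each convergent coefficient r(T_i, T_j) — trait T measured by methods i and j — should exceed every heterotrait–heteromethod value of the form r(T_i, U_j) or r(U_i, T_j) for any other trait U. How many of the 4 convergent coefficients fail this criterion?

Convergent coefficients and their comparison sets:
Per (methods 1·2): 0.60 vs {0.14, 0.13, 0.12, 0.12, 0.44, 0.28} → pass.
RF (methods 1·2): 0.47 vs {0.13, 0.14, 0.17, 0.07, 0.31, 0.23} → pass.
Rum (methods 1·2): 0.31 vs {0.12, 0.12, 0.07, 0.17, 0.19, 0.20} → pass.
BD (methods 1·2): 0.50 vs {0.28, 0.44, 0.23, 0.31, 0.20, 0.19} → pass.
0 of 4 fail.

0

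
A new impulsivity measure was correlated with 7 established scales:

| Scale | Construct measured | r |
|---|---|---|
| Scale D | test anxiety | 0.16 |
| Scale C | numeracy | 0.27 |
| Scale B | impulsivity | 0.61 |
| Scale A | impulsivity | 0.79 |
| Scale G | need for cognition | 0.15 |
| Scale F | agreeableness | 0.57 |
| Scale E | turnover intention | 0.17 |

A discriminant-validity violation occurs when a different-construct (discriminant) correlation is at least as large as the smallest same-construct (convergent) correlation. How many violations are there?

0

Convergent (same construct = impulsivity): Scale B, Scale A.
Smallest convergent = 0.61. Discriminant values: 0.16, 0.27, 0.15, 0.57, 0.17; count ≥ 0.61 → 0.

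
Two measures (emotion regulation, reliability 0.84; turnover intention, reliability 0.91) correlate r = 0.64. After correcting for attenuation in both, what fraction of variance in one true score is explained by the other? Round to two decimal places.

0.54

Disattenuated r = 0.64 / √(0.84 × 0.91) = 0.64 / 0.8743 = 0.7320.
Shared true-score variance = 0.7320² = 0.5358 ≈ 0.54.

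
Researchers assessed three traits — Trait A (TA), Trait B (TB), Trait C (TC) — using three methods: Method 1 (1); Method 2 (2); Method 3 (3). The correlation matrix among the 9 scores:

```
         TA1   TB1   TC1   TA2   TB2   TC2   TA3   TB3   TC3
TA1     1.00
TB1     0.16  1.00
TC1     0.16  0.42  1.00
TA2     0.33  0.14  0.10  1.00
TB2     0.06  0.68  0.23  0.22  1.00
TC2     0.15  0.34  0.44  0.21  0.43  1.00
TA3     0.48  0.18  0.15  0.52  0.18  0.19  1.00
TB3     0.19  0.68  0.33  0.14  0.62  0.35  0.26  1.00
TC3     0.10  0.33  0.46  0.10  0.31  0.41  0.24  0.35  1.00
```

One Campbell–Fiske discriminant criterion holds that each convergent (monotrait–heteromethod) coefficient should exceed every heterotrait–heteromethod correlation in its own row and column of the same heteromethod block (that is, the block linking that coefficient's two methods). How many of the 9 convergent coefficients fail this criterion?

Checking each validity diagonal entry against its comparison values:
TA (methods 1·2): 0.33 vs {0.06, 0.14, 0.15, 0.10} → pass.
TA (methods 1·3): 0.48 vs {0.19, 0.18, 0.10, 0.15} → pass.
TA (methods 2·3): 0.52 vs {0.14, 0.18, 0.10, 0.19} → pass.
TB (methods 1·2): 0.68 vs {0.14, 0.06, 0.34, 0.23} → pass.
TB (methods 1·3): 0.68 vs {0.18, 0.19, 0.33, 0.33} → pass.
TB (methods 2·3): 0.62 vs {0.18, 0.14, 0.31, 0.35} → pass.
TC (methods 1·2): 0.44 vs {0.10, 0.15, 0.23, 0.34} → pass.
TC (methods 1·3): 0.46 vs {0.15, 0.10, 0.33, 0.33} → pass.
TC (methods 2·3): 0.41 vs {0.19, 0.10, 0.35, 0.31} → pass.
0 of 9 fail.

0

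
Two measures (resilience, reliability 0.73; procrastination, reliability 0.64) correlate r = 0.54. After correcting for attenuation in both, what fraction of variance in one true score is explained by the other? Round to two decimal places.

Disattenuated r = 0.54 / √(0.73 × 0.64) = 0.54 / 0.6835 = 0.7901.
Shared true-score variance = 0.7901² = 0.6243 ≈ 0.62.

0.62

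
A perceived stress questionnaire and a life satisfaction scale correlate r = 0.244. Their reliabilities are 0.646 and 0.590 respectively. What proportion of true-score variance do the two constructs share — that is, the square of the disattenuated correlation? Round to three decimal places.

Disattenuated r = 0.244 / √(0.646 × 0.590) = 0.244 / 0.6174 = 0.3952.
Shared true-score variance = 0.3952² = 0.1562 ≈ 0.156.

0.156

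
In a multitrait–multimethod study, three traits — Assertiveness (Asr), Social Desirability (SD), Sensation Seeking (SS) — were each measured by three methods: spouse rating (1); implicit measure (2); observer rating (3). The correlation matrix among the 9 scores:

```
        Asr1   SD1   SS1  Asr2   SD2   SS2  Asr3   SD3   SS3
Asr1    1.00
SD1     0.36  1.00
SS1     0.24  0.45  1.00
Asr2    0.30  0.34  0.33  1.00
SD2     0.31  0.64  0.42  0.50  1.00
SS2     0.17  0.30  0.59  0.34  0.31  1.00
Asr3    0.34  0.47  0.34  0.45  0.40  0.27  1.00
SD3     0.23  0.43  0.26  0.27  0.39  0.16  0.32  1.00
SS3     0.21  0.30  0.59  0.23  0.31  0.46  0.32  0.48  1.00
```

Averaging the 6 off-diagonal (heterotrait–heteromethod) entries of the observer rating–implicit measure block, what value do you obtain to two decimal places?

HTHM values (method 3 × method 2): 0.40, 0.27, 0.27, 0.16, 0.23, 0.31; mean = 1.64/6 = 0.27.

0.27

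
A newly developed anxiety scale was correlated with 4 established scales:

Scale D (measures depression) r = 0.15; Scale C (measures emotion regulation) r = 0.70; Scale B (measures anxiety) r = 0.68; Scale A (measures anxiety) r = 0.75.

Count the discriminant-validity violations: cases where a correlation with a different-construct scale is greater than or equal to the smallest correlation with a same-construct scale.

Convergent (same construct = anxiety): Scale B, Scale A.
Smallest convergent = 0.68. Discriminant values: 0.15, 0.70; count ≥ 0.68 → 1.

1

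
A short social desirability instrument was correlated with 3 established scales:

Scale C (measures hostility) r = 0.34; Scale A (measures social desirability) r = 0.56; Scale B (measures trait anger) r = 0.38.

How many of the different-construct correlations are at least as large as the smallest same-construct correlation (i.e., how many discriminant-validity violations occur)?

0

Convergent (same construct = social desirability): Scale A.
Smallest convergent = 0.56. Discriminant values: 0.34, 0.38; count ≥ 0.56 → 0.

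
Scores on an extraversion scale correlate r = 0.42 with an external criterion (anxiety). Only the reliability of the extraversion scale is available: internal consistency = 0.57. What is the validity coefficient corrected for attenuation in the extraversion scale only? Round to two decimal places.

Single correction: r_c = r_obs / √r_xx = 0.42 / √0.57 = 0.42 / 0.7550 ≈ 0.56.

0.56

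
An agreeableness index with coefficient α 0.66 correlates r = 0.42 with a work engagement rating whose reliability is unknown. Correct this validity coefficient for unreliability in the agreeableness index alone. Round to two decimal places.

0.52

Single correction: r_c = r_obs / √r_xx = 0.42 / √0.66 = 0.42 / 0.8124 ≈ 0.52.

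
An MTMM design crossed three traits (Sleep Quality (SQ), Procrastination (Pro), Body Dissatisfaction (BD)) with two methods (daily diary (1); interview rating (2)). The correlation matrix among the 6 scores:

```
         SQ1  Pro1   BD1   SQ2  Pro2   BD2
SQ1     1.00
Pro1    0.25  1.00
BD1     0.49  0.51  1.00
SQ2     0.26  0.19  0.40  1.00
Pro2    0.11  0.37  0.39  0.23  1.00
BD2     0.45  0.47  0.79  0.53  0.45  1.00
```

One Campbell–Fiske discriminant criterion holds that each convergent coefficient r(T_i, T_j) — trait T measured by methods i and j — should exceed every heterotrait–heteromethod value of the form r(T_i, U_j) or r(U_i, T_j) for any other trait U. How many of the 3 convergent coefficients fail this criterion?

2

Checking each validity diagonal entry against its comparison values:
SQ (methods 1·2): 0.26 vs {0.11, 0.19, 0.45, 0.40} → fail.
Pro (methods 1·2): 0.37 vs {0.19, 0.11, 0.47, 0.39} → fail.
BD (methods 1·2): 0.79 vs {0.40, 0.45, 0.39, 0.47} → pass.
2 of 3 fail.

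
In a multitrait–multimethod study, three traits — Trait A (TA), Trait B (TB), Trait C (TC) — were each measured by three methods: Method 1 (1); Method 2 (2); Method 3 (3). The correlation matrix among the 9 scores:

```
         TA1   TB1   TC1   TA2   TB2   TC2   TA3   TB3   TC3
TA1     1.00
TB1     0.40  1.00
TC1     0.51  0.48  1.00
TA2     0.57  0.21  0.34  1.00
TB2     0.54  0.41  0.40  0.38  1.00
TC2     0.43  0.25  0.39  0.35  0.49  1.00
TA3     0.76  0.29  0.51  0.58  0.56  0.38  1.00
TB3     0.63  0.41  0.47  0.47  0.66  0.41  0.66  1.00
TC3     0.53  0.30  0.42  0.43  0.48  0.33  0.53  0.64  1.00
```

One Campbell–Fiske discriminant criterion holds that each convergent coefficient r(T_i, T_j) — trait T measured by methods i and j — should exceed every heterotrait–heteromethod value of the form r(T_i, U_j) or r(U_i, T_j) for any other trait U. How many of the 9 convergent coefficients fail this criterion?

Checking each validity diagonal entry against its comparison values:
TA (methods 1·2): 0.57 vs {0.54, 0.21, 0.43, 0.34} → pass.
TA (methods 1·3): 0.76 vs {0.63, 0.29, 0.53, 0.51} → pass.
TA (methods 2·3): 0.58 vs {0.47, 0.56, 0.43, 0.38} → pass.
TB (methods 1·2): 0.41 vs {0.21, 0.54, 0.25, 0.40} → fail.
TB (methods 1·3): 0.41 vs {0.29, 0.63, 0.30, 0.47} → fail.
TB (methods 2·3): 0.66 vs {0.56, 0.47, 0.48, 0.41} → pass.
TC (methods 1·2): 0.39 vs {0.34, 0.43, 0.40, 0.25} → fail.
TC (methods 1·3): 0.42 vs {0.51, 0.53, 0.47, 0.30} → fail.
TC (methods 2·3): 0.33 vs {0.38, 0.43, 0.41, 0.48} → fail.
5 of 9 fail.

5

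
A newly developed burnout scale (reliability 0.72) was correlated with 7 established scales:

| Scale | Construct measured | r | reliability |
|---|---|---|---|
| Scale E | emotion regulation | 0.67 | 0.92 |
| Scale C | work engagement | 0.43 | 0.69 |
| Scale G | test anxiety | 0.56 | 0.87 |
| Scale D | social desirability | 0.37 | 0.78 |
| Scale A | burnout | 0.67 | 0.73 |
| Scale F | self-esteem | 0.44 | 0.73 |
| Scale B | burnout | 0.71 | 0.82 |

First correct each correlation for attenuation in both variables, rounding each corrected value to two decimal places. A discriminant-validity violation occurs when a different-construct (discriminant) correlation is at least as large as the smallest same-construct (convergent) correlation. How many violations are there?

Disattenuated r (r / √(r_scale · r_new)):
  Scale E (disc): 0.67 / √(0.92·0.72) = 0.82
  Scale C (disc): 0.43 / √(0.69·0.72) = 0.61
  Scale G (disc): 0.56 / √(0.87·0.72) = 0.71
  Scale D (disc): 0.37 / √(0.78·0.72) = 0.49
  Scale A (conv): 0.67 / √(0.73·0.72) = 0.92
  Scale F (disc): 0.44 / √(0.73·0.72) = 0.61
  Scale B (conv): 0.71 / √(0.82·0.72) = 0.92
Smallest convergent = 0.92. Discriminant values: 0.82, 0.61, 0.71, 0.49, 0.61; count ≥ 0.92 → 0.

0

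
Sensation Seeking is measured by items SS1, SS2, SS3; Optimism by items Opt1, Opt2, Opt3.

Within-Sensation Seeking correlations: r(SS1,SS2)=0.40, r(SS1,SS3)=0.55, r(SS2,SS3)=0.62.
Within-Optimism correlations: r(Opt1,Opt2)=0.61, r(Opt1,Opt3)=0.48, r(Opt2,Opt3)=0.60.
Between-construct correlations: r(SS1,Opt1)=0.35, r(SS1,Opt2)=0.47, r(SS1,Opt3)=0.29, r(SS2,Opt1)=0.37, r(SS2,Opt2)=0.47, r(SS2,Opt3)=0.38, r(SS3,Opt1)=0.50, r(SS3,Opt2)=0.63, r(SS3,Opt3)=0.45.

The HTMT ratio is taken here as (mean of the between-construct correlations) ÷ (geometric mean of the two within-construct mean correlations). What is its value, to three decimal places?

0.800

Mean heterotrait r = 3.91/9 = 0.4344.
Mean within-SS = 1.57/3 = 0.5233; mean within-Opt = 1.69/3 = 0.5633.
Geometric mean = √(0.5233 × 0.5633) = 0.5429.
HTMT = 0.4344 / 0.5429 = 0.800.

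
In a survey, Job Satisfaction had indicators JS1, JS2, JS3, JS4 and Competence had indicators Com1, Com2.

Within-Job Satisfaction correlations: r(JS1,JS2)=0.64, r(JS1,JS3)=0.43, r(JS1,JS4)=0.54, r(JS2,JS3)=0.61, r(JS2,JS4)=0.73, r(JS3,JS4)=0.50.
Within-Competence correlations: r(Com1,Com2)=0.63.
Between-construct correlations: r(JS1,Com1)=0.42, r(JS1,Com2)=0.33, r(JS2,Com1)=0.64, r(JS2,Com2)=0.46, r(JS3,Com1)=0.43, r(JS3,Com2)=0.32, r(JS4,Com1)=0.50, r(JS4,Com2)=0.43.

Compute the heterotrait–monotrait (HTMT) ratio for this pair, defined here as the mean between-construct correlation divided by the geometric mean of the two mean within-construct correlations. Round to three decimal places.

0.733

Mean heterotrait r = 3.53/8 = 0.4413.
Mean within-JS = 3.45/6 = 0.5750; mean within-Com = 0.63/1 = 0.6300.
Geometric mean = √(0.5750 × 0.6300) = 0.6019.
HTMT = 0.4413 / 0.6019 = 0.733.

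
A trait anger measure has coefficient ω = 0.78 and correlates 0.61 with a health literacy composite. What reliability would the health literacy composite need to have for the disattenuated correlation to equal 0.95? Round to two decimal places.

r_true = r_obs / √(r_xx · r_yy) ⇒ 0.95 = 0.61 / √(0.78 · r_yy).
√(0.78 · r_yy) = 0.61 / 0.95 = 0.6421; 0.78 · r_yy = 0.4123; r_yy = 0.4123 / 0.78 ≈ 0.53.

0.53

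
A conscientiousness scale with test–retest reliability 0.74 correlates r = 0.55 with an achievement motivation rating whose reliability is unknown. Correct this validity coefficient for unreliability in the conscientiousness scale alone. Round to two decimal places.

Single correction: r_c = r_obs / √r_xx = 0.55 / √0.74 = 0.55 / 0.8602 ≈ 0.64.

0.64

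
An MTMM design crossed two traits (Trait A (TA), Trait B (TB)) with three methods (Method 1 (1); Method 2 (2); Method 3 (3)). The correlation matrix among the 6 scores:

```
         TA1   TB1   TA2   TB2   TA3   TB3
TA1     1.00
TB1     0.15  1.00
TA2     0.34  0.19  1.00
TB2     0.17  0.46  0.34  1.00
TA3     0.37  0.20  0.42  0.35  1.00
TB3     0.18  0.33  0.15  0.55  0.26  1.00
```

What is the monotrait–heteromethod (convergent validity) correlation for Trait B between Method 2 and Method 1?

Same trait (TB), different methods: r(TB2, TB1) = 0.46.

0.46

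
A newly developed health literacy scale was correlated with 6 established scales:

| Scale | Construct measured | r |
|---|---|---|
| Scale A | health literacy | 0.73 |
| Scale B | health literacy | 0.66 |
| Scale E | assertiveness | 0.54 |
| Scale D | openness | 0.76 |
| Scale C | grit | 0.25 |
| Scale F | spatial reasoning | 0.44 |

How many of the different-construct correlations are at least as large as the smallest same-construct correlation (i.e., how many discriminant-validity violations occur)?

Convergent (same construct = health literacy): Scale A, Scale B.
Smallest convergent = 0.66. Discriminant values: 0.54, 0.76, 0.25, 0.44; count ≥ 0.66 → 1.

1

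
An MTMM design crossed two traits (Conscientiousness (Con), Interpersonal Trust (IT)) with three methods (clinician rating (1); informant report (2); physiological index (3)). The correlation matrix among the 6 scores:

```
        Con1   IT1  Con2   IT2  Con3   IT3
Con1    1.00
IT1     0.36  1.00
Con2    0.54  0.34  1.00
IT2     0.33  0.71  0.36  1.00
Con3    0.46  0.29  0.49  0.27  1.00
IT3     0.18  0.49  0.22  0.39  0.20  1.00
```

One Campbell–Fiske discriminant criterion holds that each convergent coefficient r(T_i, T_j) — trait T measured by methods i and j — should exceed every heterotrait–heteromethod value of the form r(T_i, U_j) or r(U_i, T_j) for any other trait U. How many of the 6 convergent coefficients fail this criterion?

Checking each validity diagonal entry against its comparison values:
Con (methods 1·2): 0.54 vs {0.33, 0.34} → pass.
Con (methods 1·3): 0.46 vs {0.18, 0.29} → pass.
Con (methods 2·3): 0.49 vs {0.22, 0.27} → pass.
IT (methods 1·2): 0.71 vs {0.34, 0.33} → pass.
IT (methods 1·3): 0.49 vs {0.29, 0.18} → pass.
IT (methods 2·3): 0.39 vs {0.27, 0.22} → pass.
0 of 6 fail.

0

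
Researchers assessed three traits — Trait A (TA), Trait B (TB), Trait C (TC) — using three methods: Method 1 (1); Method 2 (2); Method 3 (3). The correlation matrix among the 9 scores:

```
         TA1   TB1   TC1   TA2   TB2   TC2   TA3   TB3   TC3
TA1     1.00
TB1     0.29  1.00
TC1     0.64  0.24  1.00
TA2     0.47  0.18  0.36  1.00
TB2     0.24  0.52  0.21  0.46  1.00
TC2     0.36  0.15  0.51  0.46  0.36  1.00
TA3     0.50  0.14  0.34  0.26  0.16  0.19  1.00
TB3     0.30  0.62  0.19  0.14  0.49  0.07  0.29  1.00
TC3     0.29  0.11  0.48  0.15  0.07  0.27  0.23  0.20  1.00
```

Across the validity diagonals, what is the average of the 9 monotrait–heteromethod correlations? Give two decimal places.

Convergent values: 0.47, 0.50, 0.26, 0.52, 0.62, 0.49, 0.51, 0.48, 0.27; mean = 4.12/9 = 0.46.

0.46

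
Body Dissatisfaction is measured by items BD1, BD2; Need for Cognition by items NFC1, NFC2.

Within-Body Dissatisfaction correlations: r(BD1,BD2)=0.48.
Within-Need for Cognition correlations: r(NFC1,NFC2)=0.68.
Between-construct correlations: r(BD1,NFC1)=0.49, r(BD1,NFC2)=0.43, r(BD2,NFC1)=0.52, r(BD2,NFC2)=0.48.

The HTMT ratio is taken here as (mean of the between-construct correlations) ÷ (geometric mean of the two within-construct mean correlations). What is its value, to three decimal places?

Between-construct mean = 1.92/4 = 0.4800.
Mean within-BD = 0.48/1 = 0.4800; mean within-NFC = 0.68/1 = 0.6800.
Geometric mean = √(0.4800 × 0.6800) = 0.5713.
HTMT = 0.4800 / 0.5713 = 0.840.

0.840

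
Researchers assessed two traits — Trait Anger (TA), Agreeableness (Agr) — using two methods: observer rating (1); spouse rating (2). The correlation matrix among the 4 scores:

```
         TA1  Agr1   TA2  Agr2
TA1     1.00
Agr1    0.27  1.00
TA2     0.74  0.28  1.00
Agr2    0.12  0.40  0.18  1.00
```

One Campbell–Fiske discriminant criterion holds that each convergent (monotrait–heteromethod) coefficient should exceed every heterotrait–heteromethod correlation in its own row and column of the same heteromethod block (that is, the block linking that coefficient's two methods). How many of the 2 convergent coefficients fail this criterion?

Convergent coefficients and their comparison sets:
TA (methods 1·2): 0.74 vs {0.12, 0.28} → pass.
Agr (methods 1·2): 0.40 vs {0.28, 0.12} → pass.
0 of 2 fail.

0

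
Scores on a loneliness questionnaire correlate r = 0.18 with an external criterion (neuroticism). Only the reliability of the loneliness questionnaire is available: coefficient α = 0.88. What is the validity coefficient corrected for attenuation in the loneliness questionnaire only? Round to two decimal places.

0.19

Single correction: r_c = r_obs / √r_xx = 0.18 / √0.88 = 0.18 / 0.9381 ≈ 0.19.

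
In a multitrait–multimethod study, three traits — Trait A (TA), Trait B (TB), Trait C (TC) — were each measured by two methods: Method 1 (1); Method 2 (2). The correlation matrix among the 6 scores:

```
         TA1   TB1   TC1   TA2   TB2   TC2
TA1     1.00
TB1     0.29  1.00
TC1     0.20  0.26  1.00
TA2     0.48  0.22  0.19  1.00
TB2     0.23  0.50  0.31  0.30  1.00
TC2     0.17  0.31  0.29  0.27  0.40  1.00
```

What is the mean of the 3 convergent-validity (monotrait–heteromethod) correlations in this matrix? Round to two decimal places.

0.42

Convergent values: 0.48, 0.50, 0.29; mean = 1.27/3 = 0.42.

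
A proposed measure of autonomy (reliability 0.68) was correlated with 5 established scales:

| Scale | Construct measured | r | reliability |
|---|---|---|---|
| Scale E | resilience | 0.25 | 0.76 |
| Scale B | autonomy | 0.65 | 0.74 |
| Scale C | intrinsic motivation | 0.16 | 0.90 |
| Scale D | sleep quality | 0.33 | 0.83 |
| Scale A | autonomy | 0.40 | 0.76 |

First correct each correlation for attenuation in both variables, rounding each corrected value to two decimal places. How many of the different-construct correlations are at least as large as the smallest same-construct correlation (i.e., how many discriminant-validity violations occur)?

Disattenuated r (r / √(r_scale · r_new)):
  Scale E (disc): 0.25 / √(0.76·0.68) = 0.35
  Scale B (conv): 0.65 / √(0.74·0.68) = 0.92
  Scale C (disc): 0.16 / √(0.90·0.68) = 0.20
  Scale D (disc): 0.33 / √(0.83·0.68) = 0.44
  Scale A (conv): 0.40 / √(0.76·0.68) = 0.56
Smallest convergent = 0.56. Discriminant values: 0.35, 0.20, 0.44; count ≥ 0.56 → 0.

0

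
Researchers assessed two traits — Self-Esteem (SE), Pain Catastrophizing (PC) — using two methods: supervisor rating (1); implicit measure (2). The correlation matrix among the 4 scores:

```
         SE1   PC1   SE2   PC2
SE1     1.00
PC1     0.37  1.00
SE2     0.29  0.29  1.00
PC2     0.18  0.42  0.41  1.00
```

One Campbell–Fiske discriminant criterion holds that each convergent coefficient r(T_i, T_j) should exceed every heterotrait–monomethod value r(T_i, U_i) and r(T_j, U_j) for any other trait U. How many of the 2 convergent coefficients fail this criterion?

Checking each validity diagonal entry against its comparison values:
SE (methods 1·2): 0.29 vs {0.37, 0.41} → fail.
PC (methods 1·2): 0.42 vs {0.37, 0.41} → pass.
1 of 2 fail.

1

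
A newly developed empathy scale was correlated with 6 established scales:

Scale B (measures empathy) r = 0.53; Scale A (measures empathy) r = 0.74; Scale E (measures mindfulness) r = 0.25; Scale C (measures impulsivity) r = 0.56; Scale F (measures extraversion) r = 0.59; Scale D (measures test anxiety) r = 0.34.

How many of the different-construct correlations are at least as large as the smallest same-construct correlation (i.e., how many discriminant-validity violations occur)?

Convergent (same construct = empathy): Scale B, Scale A.
Smallest convergent = 0.53. Discriminant values: 0.25, 0.56, 0.59, 0.34; count ≥ 0.53 → 2.

2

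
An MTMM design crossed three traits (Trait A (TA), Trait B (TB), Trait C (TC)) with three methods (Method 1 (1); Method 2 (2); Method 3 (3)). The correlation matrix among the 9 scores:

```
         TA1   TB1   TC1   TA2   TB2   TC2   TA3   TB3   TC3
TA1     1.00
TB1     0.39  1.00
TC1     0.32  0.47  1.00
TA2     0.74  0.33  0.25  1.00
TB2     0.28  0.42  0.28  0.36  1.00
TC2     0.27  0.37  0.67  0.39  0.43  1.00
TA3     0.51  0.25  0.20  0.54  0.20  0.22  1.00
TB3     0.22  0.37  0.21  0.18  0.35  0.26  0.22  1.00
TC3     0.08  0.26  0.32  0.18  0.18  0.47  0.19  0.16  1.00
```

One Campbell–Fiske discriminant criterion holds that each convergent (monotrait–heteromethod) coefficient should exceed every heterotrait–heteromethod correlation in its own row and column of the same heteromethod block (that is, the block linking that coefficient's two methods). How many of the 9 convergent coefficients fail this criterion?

Convergent coefficients and their comparison sets:
TA (methods 1·2): 0.74 vs {0.28, 0.33, 0.27, 0.25} → pass.
TA (methods 1·3): 0.51 vs {0.22, 0.25, 0.08, 0.20} → pass.
TA (methods 2·3): 0.54 vs {0.18, 0.20, 0.18, 0.22} → pass.
TB (methods 1·2): 0.42 vs {0.33, 0.28, 0.37, 0.28} → pass.
TB (methods 1·3): 0.37 vs {0.25, 0.22, 0.26, 0.21} → pass.
TB (methods 2·3): 0.35 vs {0.20, 0.18, 0.18, 0.26} → pass.
TC (methods 1·2): 0.67 vs {0.25, 0.27, 0.28, 0.37} → pass.
TC (methods 1·3): 0.32 vs {0.20, 0.08, 0.21, 0.26} → pass.
TC (methods 2·3): 0.47 vs {0.22, 0.18, 0.26, 0.18} → pass.
0 of 9 fail.

0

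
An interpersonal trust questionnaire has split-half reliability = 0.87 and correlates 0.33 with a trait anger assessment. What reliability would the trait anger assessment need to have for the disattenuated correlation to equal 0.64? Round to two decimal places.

0.31

r_true = r_obs / √(r_xx · r_yy) ⇒ 0.64 = 0.33 / √(0.87 · r_yy).
√(0.87 · r_yy) = 0.33 / 0.64 = 0.5156; 0.87 · r_yy = 0.2658; r_yy = 0.2658 / 0.87 ≈ 0.31.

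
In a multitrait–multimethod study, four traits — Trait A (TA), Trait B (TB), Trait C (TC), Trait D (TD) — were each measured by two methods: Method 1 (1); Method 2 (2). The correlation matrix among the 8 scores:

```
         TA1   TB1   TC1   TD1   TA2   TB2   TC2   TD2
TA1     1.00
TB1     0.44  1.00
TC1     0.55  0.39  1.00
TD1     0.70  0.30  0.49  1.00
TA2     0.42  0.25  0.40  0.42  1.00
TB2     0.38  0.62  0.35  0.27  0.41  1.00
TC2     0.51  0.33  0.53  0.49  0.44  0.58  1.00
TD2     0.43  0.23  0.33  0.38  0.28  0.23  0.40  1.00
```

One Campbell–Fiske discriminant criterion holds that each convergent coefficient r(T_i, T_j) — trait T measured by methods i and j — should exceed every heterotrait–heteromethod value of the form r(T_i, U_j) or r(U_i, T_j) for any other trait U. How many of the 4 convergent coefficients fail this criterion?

2

Each convergent coefficient versus the relevant comparison correlations:
TA (methods 1·2): 0.42 vs {0.38, 0.25, 0.51, 0.40, 0.43, 0.42} → fail.
TB (methods 1·2): 0.62 vs {0.25, 0.38, 0.33, 0.35, 0.23, 0.27} → pass.
TC (methods 1·2): 0.53 vs {0.40, 0.51, 0.35, 0.33, 0.33, 0.49} → pass.
TD (methods 1·2): 0.38 vs {0.42, 0.43, 0.27, 0.23, 0.49, 0.33} → fail.
2 of 4 fail.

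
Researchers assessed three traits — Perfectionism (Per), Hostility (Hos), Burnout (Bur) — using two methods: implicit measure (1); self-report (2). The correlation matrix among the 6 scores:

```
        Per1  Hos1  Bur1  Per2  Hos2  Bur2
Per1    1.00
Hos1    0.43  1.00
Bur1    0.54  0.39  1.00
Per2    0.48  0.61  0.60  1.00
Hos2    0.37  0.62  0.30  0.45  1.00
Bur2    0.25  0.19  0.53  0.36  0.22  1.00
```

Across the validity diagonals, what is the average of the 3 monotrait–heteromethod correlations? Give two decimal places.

Convergent values: 0.48, 0.62, 0.53; mean = 1.63/3 = 0.54.

0.54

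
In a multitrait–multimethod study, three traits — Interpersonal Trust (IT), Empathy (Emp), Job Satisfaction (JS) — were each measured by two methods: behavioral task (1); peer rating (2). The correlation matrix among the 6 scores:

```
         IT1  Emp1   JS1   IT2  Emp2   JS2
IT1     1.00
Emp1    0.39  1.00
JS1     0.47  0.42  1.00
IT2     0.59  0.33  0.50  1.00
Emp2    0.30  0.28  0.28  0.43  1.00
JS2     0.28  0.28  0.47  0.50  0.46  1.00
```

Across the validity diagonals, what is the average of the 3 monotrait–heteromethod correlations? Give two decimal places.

0.45

Convergent values: 0.59, 0.28, 0.47; mean = 1.34/3 = 0.45.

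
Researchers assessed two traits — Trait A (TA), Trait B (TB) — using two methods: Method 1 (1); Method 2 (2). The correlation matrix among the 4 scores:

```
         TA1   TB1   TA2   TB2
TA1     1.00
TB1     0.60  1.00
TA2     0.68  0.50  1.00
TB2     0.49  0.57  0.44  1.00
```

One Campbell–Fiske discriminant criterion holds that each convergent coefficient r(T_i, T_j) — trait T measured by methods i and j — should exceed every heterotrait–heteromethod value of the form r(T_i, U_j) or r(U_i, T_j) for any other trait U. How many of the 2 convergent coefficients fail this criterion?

0

Checking each validity diagonal entry against its comparison values:
TA (methods 1·2): 0.68 vs {0.49, 0.50} → pass.
TB (methods 1·2): 0.57 vs {0.50, 0.49} → pass.
0 of 2 fail.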